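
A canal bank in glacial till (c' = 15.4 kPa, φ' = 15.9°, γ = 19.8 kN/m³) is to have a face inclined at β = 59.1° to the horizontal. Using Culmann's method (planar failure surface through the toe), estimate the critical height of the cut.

Culmann's analysis gives the critical failure plane at α_cr = (β + φ')/2 = (59.1 + 15.9)/2 = 37.5°, and the critical height
H_c = (4c'/γ) · sinβ cosφ' / [1 − cos(β − φ')]
    = (4·15.4/19.8) · sin59.1°·cos15.9° / [1 − cos(43.2°)]
    = 3.111 · 0.8581·0.9617 / [1 − 0.7290]
    = 3.111 · 0.8252 / 0.2710
    = 9.47 m

H_c = 9.47 m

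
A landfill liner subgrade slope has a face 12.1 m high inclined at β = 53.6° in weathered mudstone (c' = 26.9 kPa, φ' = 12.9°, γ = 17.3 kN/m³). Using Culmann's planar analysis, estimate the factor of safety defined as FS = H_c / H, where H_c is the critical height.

FS = 1.67

H_c = (4c'/γ) · sinβ cosφ' / [1 − cos(β − φ')]
    = (4·26.9/17.3) · sin53.6°·cos12.9° / [1 − cos40.7°]
    = 6.220 · 0.7846 / 0.2419 = 20.18 m
FS = H_c / H = 20.18 / 12.1 = 1.667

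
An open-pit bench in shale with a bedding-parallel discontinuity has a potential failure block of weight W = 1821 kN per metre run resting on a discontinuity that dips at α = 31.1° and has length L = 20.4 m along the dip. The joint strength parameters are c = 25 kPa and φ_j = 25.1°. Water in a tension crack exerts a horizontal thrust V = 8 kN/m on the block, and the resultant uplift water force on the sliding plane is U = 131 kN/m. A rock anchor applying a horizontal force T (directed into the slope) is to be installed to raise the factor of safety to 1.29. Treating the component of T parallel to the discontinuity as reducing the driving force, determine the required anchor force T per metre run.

Resolving forces along and normal to the sliding plane, with the horizontal anchor force T adding T·sinα to the effective normal force and T·cosα acting up the plane against the driving force:
FS = [cL + (W cosα − U − V sinα + T sinα) tanφ_j] / [W sinα + V cosα − T cosα]
Without the anchor: N' = 1424.1 kN/m, driving T_d = 947.5 kN/m, resisting R = 25·20.4 + 1424.1·tan25.1° = 1177.1 kN/m, FS = 1.24.
Setting FS = 1.29 and solving for T:
1.29·(947.5 − T cos31.1°) = 1177.1 + T sin31.1°·tan25.1°
T·(sin31.1°·tan25.1° + 1.29·cos31.1°) = 1.29·947.5 − 1177.1
T·(0.5165·0.4684 + 1.29·0.8563) = 1222.2 − 1177.1 = 45.1
T·1.3465 = 45.1
T = 33.5 kN/m

T = 33 kN/m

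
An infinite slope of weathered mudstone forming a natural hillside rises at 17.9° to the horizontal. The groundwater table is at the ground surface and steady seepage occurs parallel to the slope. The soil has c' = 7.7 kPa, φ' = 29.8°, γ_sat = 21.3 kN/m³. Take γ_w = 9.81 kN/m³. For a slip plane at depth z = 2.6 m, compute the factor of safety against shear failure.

With seepage parallel to the slope and the water table at the surface, the effective normal stress on the slip plane uses the buoyant unit weight γ' = γ_sat − γ_w while the driving shear stress uses γ_sat:
FS = [c' + γ' z cos²β tanφ'] / [γ_sat z sinβ cosβ]
γ' = 21.3 − 9.81 = 11.49 kN/m³
Numerator = 7.7 + 11.49·2.6·cos²17.9°·tan29.8° = 7.7 + 11.49·2.6·0.9055·0.5727 = 23.193 kPa
Denominator = 21.3·2.6·sin17.9°·cos17.9° = 21.3·2.6·0.3074·0.9516 = 16.197 kPa
FS = 23.193 / 16.197 = 1.432

FS = 1.43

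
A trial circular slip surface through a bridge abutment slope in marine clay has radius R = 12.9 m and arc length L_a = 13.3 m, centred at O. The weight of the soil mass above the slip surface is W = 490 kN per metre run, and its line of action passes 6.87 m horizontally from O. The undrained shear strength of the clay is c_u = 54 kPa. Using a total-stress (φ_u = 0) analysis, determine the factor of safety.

FS = 2.75

Taking moments about the centre O, the resisting moment is provided by the undrained shear strength acting along the arc:
M_R = c_u·L_a·R = 54·13.30·12.9 = 9264.8 kN·m/m
M_D = W·d = 490·6.87 = 3366.3 kN·m/m
FS = M_R / M_D = 9264.8 / 3366.3 = 2.752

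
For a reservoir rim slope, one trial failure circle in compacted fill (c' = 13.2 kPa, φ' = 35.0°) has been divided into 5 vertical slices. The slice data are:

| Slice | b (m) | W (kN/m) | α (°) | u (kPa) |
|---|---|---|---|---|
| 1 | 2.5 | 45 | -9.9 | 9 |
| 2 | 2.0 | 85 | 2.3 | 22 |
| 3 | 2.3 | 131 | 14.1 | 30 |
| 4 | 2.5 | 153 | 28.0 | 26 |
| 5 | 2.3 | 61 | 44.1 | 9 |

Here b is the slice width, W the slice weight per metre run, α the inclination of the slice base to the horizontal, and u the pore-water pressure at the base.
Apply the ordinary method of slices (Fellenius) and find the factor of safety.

FS = 2.17

Ordinary method of slices: FS = Σ[c'·Δl_i + (W_i cosα_i − u_i·Δl_i)·tanφ'] / Σ W_i sinα_i, with Δl_i = b_i / cosα_i.
Slice 1: Δl = 2.5/cos(-9.9°) = 2.538 m; N'_1 = 45·cos(-9.9°) − 9·2.538 = 21.5; c'Δl = 33.50; W sinα = -7.7
Slice 2: Δl = 2.0/cos2.3° = 2.002 m; N'_2 = 85·cos2.3° − 22·2.002 = 40.9; c'Δl = 26.42; W sinα = 3.4
Slice 3: Δl = 2.3/cos14.1° = 2.371 m; N'_3 = 131·cos14.1° − 30·2.371 = 55.9; c'Δl = 31.30; W sinα = 31.9
Slice 4: Δl = 2.5/cos28.0° = 2.831 m; N'_4 = 153·cos28.0° − 26·2.831 = 61.5; c'Δl = 37.37; W sinα = 71.8
Slice 5: Δl = 2.3/cos44.1° = 3.203 m; N'_5 = 61·cos44.1° − 9·3.203 = 15.0; c'Δl = 42.28; W sinα = 42.5
Σc'Δl = 170.9 kN/m; ΣN' = 194.8 kN/m; ΣW sinα = 141.9 kN/m
Resisting = 170.9 + 194.8·tan35.0° = 170.9 + 136.4 = 307.2 kN/m
FS = 307.2 / 141.9 = 2.166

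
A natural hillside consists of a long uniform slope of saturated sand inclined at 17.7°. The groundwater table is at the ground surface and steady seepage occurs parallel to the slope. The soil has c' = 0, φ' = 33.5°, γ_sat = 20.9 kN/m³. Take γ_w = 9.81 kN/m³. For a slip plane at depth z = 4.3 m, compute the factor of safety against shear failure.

FS = 1.10

With seepage parallel to the slope and the water table at the surface, the effective normal stress on the slip plane uses the buoyant unit weight γ' = γ_sat − γ_w while the driving shear stress uses γ_sat:
FS = [c' + γ' z cos²β tanφ'] / [γ_sat z sinβ cosβ]
(For c' = 0 this reduces to FS = (γ'/γ_sat)·tanφ'/tanβ.)
γ' = 20.9 − 9.81 = 11.09 kN/m³
Numerator = 0.0 + 11.09·4.3·cos²17.7°·tan33.5° = 0.0 + 11.09·4.3·0.9076·0.6619 = 28.646 kPa
Denominator = 20.9·4.3·sin17.7°·cos17.7° = 20.9·4.3·0.3040·0.9527 = 26.030 kPa
FS = 28.646 / 26.030 = 1.100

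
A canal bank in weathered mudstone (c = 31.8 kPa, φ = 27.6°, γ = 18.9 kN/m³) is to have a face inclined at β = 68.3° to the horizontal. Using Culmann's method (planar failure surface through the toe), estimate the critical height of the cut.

Culmann's analysis gives the critical failure plane at α_cr = (β + φ)/2 = (68.3 + 27.6)/2 = 48.0°, and the critical height
H_c = (4c/γ) · sinβ cosφ / [1 − cos(β − φ)]
    = (4·31.8/18.9) · sin68.3°·cos27.6° / [1 − cos(40.7°)]
    = 6.730 · 0.9291·0.8862 / [1 − 0.7581]
    = 6.730 · 0.8234 / 0.2419
    = 22.91 m

H_c = 22.91 m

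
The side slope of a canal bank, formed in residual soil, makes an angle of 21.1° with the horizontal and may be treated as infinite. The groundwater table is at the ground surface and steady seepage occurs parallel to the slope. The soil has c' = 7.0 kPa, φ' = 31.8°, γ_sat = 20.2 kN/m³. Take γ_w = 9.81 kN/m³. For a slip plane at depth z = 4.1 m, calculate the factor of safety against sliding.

With seepage parallel to the slope and the water table at the surface, the effective normal stress on the slip plane uses the buoyant unit weight γ' = γ_sat − γ_w while the driving shear stress uses γ_sat:
FS = [c' + γ' z cos²β tanφ'] / [γ_sat z sinβ cosβ]
γ' = 20.2 − 9.81 = 10.39 kN/m³
Numerator = 7.0 + 10.39·4.1·cos²21.1°·tan31.8° = 7.0 + 10.39·4.1·0.8704·0.6200 = 29.989 kPa
Denominator = 20.2·4.1·sin21.1°·cos21.1° = 20.2·4.1·0.3600·0.9330 = 27.816 kPa
FS = 29.989 / 27.816 = 1.078

FS = 1.08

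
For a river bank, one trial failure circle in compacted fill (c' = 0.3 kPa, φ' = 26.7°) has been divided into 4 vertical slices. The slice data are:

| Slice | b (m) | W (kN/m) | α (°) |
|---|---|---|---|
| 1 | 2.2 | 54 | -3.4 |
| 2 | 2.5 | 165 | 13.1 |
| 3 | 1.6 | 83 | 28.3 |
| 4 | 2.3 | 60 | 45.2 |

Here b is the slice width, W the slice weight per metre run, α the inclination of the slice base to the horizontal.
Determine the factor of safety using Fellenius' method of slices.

FS = 1.45

Ordinary method of slices: FS = Σ[c'·Δl_i + (W_i cosα_i)·tanφ'] / Σ W_i sinα_i, with Δl_i = b_i / cosα_i.
Slice 1: Δl = 2.2/cos(-3.4°) = 2.204 m; N'_1 = 54·cos(-3.4°) = 53.9; c'Δl = 0.66; W sinα = -3.2
Slice 2: Δl = 2.5/cos13.1° = 2.567 m; N'_2 = 165·cos13.1° = 160.7; c'Δl = 0.77; W sinα = 37.4
Slice 3: Δl = 1.6/cos28.3° = 1.817 m; N'_3 = 83·cos28.3° = 73.1; c'Δl = 0.55; W sinα = 39.3
Slice 4: Δl = 2.3/cos45.2° = 3.264 m; N'_4 = 60·cos45.2° = 42.3; c'Δl = 0.98; W sinα = 42.6
Σc'Δl = 3.0 kN/m; ΣN' = 330.0 kN/m; ΣW sinα = 116.1 kN/m
Resisting = 3.0 + 330.0·tan26.7° = 3.0 + 166.0 = 168.9 kN/m
FS = 168.9 / 116.1 = 1.455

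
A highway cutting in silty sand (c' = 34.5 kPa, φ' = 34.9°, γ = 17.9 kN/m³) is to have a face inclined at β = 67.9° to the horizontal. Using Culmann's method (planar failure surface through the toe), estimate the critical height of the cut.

Culmann's analysis gives the critical failure plane at α_cr = (β + φ')/2 = (67.9 + 34.9)/2 = 51.4°, and the critical height
H_c = (4c'/γ) · sinβ cosφ' / [1 − cos(β − φ')]
    = (4·34.5/17.9) · sin67.9°·cos34.9° / [1 − cos(33.0°)]
    = 7.709 · 0.9265·0.8202 / [1 − 0.8387]
    = 7.709 · 0.7599 / 0.1613
    = 36.31 m

H_c = 36.31 m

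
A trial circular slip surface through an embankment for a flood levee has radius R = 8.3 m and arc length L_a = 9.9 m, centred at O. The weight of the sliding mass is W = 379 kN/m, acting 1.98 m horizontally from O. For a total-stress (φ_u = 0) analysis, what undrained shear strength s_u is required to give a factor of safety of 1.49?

FS = s_u·L_a·R / (W·d), so s_u = FS·W·d / (L_a·R).
s_u = 1.49·379·1.98 / (9.90·8.3) = 1118.1 / 82.17 = 13.61 kPa

s_u = 13.6 kPa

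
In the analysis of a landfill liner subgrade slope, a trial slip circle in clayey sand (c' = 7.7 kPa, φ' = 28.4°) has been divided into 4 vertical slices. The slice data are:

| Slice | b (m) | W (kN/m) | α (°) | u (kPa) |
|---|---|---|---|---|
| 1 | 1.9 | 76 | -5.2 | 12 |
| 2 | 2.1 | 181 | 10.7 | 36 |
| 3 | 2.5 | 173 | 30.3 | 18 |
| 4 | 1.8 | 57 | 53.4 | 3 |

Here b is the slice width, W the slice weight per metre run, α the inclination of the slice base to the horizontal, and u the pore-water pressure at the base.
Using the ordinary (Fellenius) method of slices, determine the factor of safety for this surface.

Ordinary method of slices: FS = Σ[c'·Δl_i + (W_i cosα_i − u_i·Δl_i)·tanφ'] / Σ W_i sinα_i, with Δl_i = b_i / cosα_i.
Slice 1: Δl = 1.9/cos(-5.2°) = 1.908 m; N'_1 = 76·cos(-5.2°) − 12·1.908 = 52.8; c'Δl = 14.69; W sinα = -6.9
Slice 2: Δl = 2.1/cos10.7° = 2.137 m; N'_2 = 181·cos10.7° − 36·2.137 = 100.9; c'Δl = 16.46; W sinα = 33.6
Slice 3: Δl = 2.5/cos30.3° = 2.896 m; N'_3 = 173·cos30.3° − 18·2.896 = 97.2; c'Δl = 22.30; W sinα = 87.3
Slice 4: Δl = 1.8/cos53.4° = 3.019 m; N'_4 = 57·cos53.4° − 3·3.019 = 24.9; c'Δl = 23.25; W sinα = 45.8
Σc'Δl = 76.7 kN/m; ΣN' = 275.9 kN/m; ΣW sinα = 159.8 kN/m
Resisting = 76.7 + 275.9·tan28.4° = 76.7 + 149.2 = 225.9 kN/m
FS = 225.9 / 159.8 = 1.414

FS = 1.41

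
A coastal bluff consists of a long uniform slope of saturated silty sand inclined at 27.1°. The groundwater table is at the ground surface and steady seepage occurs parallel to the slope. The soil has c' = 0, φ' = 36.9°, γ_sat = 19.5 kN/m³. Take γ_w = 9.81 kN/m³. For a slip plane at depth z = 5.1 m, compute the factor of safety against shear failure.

With seepage parallel to the slope and the water table at the surface, the effective normal stress on the slip plane uses the buoyant unit weight γ' = γ_sat − γ_w while the driving shear stress uses γ_sat:
FS = [c' + γ' z cos²β tanφ'] / [γ_sat z sinβ cosβ]
(For c' = 0 this reduces to FS = (γ'/γ_sat)·tanφ'/tanβ.)
γ' = 19.5 − 9.81 = 9.69 kN/m³
Numerator = 0.0 + 9.69·5.1·cos²27.1°·tan36.9° = 0.0 + 9.69·5.1·0.7925·0.7508 = 29.405 kPa
Denominator = 19.5·5.1·sin27.1°·cos27.1° = 19.5·5.1·0.4555·0.8902 = 40.330 kPa
FS = 29.405 / 40.330 = 0.729

FS = 0.73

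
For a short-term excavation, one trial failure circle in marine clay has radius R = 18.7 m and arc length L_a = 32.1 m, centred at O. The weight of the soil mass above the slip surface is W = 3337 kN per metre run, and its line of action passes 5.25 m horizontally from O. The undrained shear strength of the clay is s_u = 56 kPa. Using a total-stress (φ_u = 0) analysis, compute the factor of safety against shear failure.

FS = 1.92

Taking moments about the centre O, the resisting moment is provided by the undrained shear strength acting along the arc:
M_R = s_u·L_a·R = 56·32.10·18.7 = 33615.1 kN·m/m
M_D = W·d = 3337·5.25 = 17519.2 kN·m/m
FS = M_R / M_D = 33615.1 / 17519.2 = 1.919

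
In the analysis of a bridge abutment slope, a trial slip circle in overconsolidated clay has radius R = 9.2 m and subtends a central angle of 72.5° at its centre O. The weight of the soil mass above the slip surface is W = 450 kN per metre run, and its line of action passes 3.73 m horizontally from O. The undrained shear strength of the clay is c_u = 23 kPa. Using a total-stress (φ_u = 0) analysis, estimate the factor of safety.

Taking moments about the centre O, the resisting moment is provided by the undrained shear strength acting along the arc:
Arc length L_a = R·θ = 9.2·(72.5°·π/180) = 9.2·1.2654 = 11.64 m
M_R = c_u·L_a·R = 23·11.64·9.2 = 2463.3 kN·m/m
M_D = W·d = 450·3.73 = 1678.5 kN·m/m
FS = M_R / M_D = 2463.3 / 1678.5 = 1.468

FS = 1.47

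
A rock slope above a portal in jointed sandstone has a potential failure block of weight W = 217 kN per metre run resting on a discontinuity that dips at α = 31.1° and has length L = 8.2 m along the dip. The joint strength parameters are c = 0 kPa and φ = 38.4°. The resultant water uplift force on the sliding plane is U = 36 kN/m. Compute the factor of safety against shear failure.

FS = 1.06

Resolving the block weight along and normal to the plane and applying the Mohr–Coulomb strength on the joint:
N' = W cosα − U = 217·cos31.1° − 36 = 149.8 kN/m
Driving force T = W sinα = 217·sin31.1° = 112.1 kN/m
Resisting force R = c·L + N'·tanφ = 0·8.2 + 149.8·tan38.4° = 0.0 + 118.7 = 118.7 kN/m
FS = R / T = 118.7 / 112.1 = 1.059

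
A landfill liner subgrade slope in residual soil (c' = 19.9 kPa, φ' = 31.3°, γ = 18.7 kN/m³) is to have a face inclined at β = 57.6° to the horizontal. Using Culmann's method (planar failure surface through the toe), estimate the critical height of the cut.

Culmann's analysis gives the critical failure plane at α_cr = (β + φ')/2 = (57.6 + 31.3)/2 = 44.5°, and the critical height
H_c = (4c'/γ) · sinβ cosφ' / [1 − cos(β − φ')]
    = (4·19.9/18.7) · sin57.6°·cos31.3° / [1 − cos(26.3°)]
    = 4.257 · 0.8443·0.8545 / [1 − 0.8965]
    = 4.257 · 0.7214 / 0.1035
    = 29.67 m

H_c = 29.67 m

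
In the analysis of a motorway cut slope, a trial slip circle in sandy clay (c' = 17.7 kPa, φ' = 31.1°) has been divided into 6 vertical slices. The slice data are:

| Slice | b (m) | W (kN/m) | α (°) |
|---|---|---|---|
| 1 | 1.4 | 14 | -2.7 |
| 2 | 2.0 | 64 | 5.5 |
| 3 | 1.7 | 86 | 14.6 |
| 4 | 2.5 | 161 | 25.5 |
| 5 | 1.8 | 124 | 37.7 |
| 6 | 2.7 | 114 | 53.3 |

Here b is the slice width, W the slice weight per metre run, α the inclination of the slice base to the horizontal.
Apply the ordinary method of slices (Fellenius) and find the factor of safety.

FS = 2.07

Ordinary method of slices: FS = Σ[c'·Δl_i + (W_i cosα_i)·tanφ'] / Σ W_i sinα_i, with Δl_i = b_i / cosα_i.
Slice 1: Δl = 1.4/cos(-2.7°) = 1.402 m; N'_1 = 14·cos(-2.7°) = 14.0; c'Δl = 24.81; W sinα = -0.7
Slice 2: Δl = 2.0/cos5.5° = 2.009 m; N'_2 = 64·cos5.5° = 63.7; c'Δl = 35.56; W sinα = 6.1
Slice 3: Δl = 1.7/cos14.6° = 1.757 m; N'_3 = 86·cos14.6° = 83.2; c'Δl = 31.09; W sinα = 21.7
Slice 4: Δl = 2.5/cos25.5° = 2.770 m; N'_4 = 161·cos25.5° = 145.3; c'Δl = 49.03; W sinα = 69.3
Slice 5: Δl = 1.8/cos37.7° = 2.275 m; N'_5 = 124·cos37.7° = 98.1; c'Δl = 40.27; W sinα = 75.8
Slice 6: Δl = 2.7/cos53.3° = 4.518 m; N'_6 = 114·cos53.3° = 68.1; c'Δl = 79.97; W sinα = 91.4
Σc'Δl = 260.7 kN/m; ΣN' = 472.5 kN/m; ΣW sinα = 263.7 kN/m
Resisting = 260.7 + 472.5·tan31.1° = 260.7 + 285.0 = 545.7 kN/m
FS = 545.7 / 263.7 = 2.070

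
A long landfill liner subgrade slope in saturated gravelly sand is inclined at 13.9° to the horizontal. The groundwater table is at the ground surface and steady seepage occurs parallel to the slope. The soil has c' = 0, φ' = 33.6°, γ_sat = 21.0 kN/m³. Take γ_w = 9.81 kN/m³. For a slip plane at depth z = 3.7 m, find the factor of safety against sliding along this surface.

With seepage parallel to the slope and the water table at the surface, the effective normal stress on the slip plane uses the buoyant unit weight γ' = γ_sat − γ_w while the driving shear stress uses γ_sat:
FS = [c' + γ' z cos²β tanφ'] / [γ_sat z sinβ cosβ]
(For c' = 0 this reduces to FS = (γ'/γ_sat)·tanφ'/tanβ.)
γ' = 21.0 − 9.81 = 11.19 kN/m³
Numerator = 0.0 + 11.19·3.7·cos²13.9°·tan33.6° = 0.0 + 11.19·3.7·0.9423·0.6644 = 25.921 kPa
Denominator = 21.0·3.7·sin13.9°·cos13.9° = 21.0·3.7·0.2402·0.9707 = 18.119 kPa
FS = 25.921 / 18.119 = 1.431

FS = 1.43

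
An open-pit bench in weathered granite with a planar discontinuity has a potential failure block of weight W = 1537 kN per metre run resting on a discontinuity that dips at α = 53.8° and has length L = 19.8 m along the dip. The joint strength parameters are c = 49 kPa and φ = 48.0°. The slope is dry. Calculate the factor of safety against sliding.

Resolving the block weight along and normal to the plane and applying the Mohr–Coulomb strength on the joint:
N' = W cosα = 1537·cos53.8° = 907.8 kN/m
Driving force T = W sinα = 1537·sin53.8° = 1240.3 kN/m
Resisting force R = c·L + N'·tanφ = 49·19.8 + 907.8·tan48.0° = 970.2 + 1008.2 = 1978.4 kN/m
FS = R / T = 1978.4 / 1240.3 = 1.595

FS = 1.60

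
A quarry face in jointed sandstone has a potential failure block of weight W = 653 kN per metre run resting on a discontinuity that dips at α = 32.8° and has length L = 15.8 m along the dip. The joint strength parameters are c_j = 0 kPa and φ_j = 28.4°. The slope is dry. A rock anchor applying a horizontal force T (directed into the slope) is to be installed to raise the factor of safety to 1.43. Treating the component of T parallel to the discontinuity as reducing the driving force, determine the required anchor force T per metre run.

T = 140 kN/m

Resolving forces along and normal to the sliding plane, with the horizontal anchor force T adding T·sinα to the effective normal force and T·cosα acting up the plane against the driving force:
FS = [c_jL + (W cosα + T sinα) tanφ_j] / [W sinα − T cosα]
Without the anchor: N' = 548.9 kN/m, driving T_d = 353.7 kN/m, resisting R = 0·15.8 + 548.9·tan28.4° = 296.8 kN/m, FS = 0.84.
Setting FS = 1.43 and solving for T:
1.43·(353.7 − T cos32.8°) = 296.8 + T sin32.8°·tan28.4°
T·(sin32.8°·tan28.4° + 1.43·cos32.8°) = 1.43·353.7 − 296.8
T·(0.5417·0.5407 + 1.43·0.8406) = 505.8 − 296.8 = 209.1
T·1.4949 = 209.1
T = 139.8 kN/m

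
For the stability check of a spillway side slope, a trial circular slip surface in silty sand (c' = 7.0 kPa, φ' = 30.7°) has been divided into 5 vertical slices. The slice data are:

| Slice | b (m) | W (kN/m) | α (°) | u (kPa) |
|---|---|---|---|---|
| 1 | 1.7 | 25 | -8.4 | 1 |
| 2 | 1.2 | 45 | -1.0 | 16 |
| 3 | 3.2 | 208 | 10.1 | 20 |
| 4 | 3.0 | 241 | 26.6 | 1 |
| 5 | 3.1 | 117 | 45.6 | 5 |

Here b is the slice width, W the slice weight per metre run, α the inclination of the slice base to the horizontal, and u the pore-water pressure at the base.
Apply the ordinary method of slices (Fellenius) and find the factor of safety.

FS = 1.66

Ordinary method of slices: FS = Σ[c'·Δl_i + (W_i cosα_i − u_i·Δl_i)·tanφ'] / Σ W_i sinα_i, with Δl_i = b_i / cosα_i.
Slice 1: Δl = 1.7/cos(-8.4°) = 1.718 m; N'_1 = 25·cos(-8.4°) − 1·1.718 = 23.0; c'Δl = 12.03; W sinα = -3.7
Slice 2: Δl = 1.2/cos(-1.0°) = 1.200 m; N'_2 = 45·cos(-1.0°) − 16·1.200 = 25.8; c'Δl = 8.40; W sinα = -0.8
Slice 3: Δl = 3.2/cos10.1° = 3.250 m; N'_3 = 208·cos10.1° − 20·3.250 = 139.8; c'Δl = 22.75; W sinα = 36.5
Slice 4: Δl = 3.0/cos26.6° = 3.355 m; N'_4 = 241·cos26.6° − 1·3.355 = 212.1; c'Δl = 23.49; W sinα = 107.9
Slice 5: Δl = 3.1/cos45.6° = 4.431 m; N'_5 = 117·cos45.6° − 5·4.431 = 59.7; c'Δl = 31.01; W sinα = 83.6
Σc'Δl = 97.7 kN/m; ΣN' = 460.4 kN/m; ΣW sinα = 223.5 kN/m
Resisting = 97.7 + 460.4·tan30.7° = 97.7 + 273.4 = 371.1 kN/m
FS = 371.1 / 223.5 = 1.660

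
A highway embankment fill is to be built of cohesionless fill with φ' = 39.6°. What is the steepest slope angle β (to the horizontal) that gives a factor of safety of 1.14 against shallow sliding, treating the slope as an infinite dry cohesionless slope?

For an infinite dry cohesionless slope FS = tanφ'/tanβ, so tanβ = tanφ' / FS.
tanβ = tan39.6° / 1.14 = 0.8273 / 1.14 = 0.7257
β = arctan(0.7257) = 35.97°

β = 36.0°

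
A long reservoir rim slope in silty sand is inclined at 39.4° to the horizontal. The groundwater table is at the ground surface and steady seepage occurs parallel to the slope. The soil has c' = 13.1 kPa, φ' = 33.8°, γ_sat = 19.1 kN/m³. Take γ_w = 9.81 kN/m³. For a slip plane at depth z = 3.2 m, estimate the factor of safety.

FS = 0.83

With seepage parallel to the slope and the water table at the surface, the effective normal stress on the slip plane uses the buoyant unit weight γ' = γ_sat − γ_w while the driving shear stress uses γ_sat:
FS = [c' + γ' z cos²β tanφ'] / [γ_sat z sinβ cosβ]
γ' = 19.1 − 9.81 = 9.29 kN/m³
Numerator = 13.1 + 9.29·3.2·cos²39.4°·tan33.8° = 13.1 + 9.29·3.2·0.5971·0.6694 = 24.983 kPa
Denominator = 19.1·3.2·sin39.4°·cos39.4° = 19.1·3.2·0.6347·0.7727 = 29.978 kPa
FS = 24.983 / 29.978 = 0.833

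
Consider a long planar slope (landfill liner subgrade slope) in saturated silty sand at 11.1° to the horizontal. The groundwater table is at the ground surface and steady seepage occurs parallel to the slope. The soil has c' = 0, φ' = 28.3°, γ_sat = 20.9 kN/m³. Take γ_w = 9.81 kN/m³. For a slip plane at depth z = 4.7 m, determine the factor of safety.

With seepage parallel to the slope and the water table at the surface, the effective normal stress on the slip plane uses the buoyant unit weight γ' = γ_sat − γ_w while the driving shear stress uses γ_sat:
FS = [c' + γ' z cos²β tanφ'] / [γ_sat z sinβ cosβ]
(For c' = 0 this reduces to FS = (γ'/γ_sat)·tanφ'/tanβ.)
γ' = 20.9 − 9.81 = 11.09 kN/m³
Numerator = 0.0 + 11.09·4.7·cos²11.1°·tan28.3° = 0.0 + 11.09·4.7·0.9629·0.5384 = 27.025 kPa
Denominator = 20.9·4.7·sin11.1°·cos11.1° = 20.9·4.7·0.1925·0.9813 = 18.558 kPa
FS = 27.025 / 18.558 = 1.456

FS = 1.46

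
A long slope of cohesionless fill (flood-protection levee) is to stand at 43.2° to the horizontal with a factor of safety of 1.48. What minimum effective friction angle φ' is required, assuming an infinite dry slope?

φ' = 54.3°

FS = tanφ'/tanβ ⇒ tanφ' = FS · tanβ = 1.48 · tan43.2° = 1.3898
φ' = arctan(1.3898) = 54.26°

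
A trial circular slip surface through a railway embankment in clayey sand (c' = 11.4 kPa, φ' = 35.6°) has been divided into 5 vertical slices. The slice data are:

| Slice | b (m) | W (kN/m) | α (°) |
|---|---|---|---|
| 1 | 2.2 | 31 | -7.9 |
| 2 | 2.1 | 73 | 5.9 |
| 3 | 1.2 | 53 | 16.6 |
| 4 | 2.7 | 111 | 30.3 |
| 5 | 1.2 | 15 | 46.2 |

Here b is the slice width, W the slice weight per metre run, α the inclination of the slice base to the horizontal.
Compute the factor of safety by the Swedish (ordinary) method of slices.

FS = 3.58

Ordinary method of slices: FS = Σ[c'·Δl_i + (W_i cosα_i)·tanφ'] / Σ W_i sinα_i, with Δl_i = b_i / cosα_i.
Slice 1: Δl = 2.2/cos(-7.9°) = 2.221 m; N'_1 = 31·cos(-7.9°) = 30.7; c'Δl = 25.32; W sinα = -4.3
Slice 2: Δl = 2.1/cos5.9° = 2.111 m; N'_2 = 73·cos5.9° = 72.6; c'Δl = 24.07; W sinα = 7.5
Slice 3: Δl = 1.2/cos16.6° = 1.252 m; N'_3 = 53·cos16.6° = 50.8; c'Δl = 14.27; W sinα = 15.1
Slice 4: Δl = 2.7/cos30.3° = 3.127 m; N'_4 = 111·cos30.3° = 95.8; c'Δl = 35.65; W sinα = 56.0
Slice 5: Δl = 1.2/cos46.2° = 1.734 m; N'_5 = 15·cos46.2° = 10.4; c'Δl = 19.76; W sinα = 10.8
Σc'Δl = 119.1 kN/m; ΣN' = 260.3 kN/m; ΣW sinα = 85.2 kN/m
Resisting = 119.1 + 260.3·tan35.6° = 119.1 + 186.4 = 305.5 kN/m
FS = 305.5 / 85.2 = 3.585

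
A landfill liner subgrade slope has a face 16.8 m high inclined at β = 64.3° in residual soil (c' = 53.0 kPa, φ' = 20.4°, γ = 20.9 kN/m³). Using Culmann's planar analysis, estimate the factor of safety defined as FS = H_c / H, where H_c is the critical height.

FS = 1.82

H_c = (4c'/γ) · sinβ cosφ' / [1 − cos(β − φ')]
    = (4·53.0/20.9) · sin64.3°·cos20.4° / [1 − cos43.9°]
    = 10.144 · 0.8446 / 0.2794 = 30.66 m
FS = H_c / H = 30.66 / 16.8 = 1.825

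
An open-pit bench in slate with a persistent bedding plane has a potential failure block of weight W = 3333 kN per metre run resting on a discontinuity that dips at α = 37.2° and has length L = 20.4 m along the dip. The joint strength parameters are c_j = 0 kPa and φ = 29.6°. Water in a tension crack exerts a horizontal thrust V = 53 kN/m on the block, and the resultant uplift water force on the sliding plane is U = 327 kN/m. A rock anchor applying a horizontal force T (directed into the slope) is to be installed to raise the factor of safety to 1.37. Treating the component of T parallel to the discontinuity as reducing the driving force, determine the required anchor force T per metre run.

T = 1056 kN/m

Resolving forces along and normal to the sliding plane, with the horizontal anchor force T adding T·sinα to the effective normal force and T·cosα acting up the plane against the driving force:
FS = [c_jL + (W cosα − U − V sinα + T sinα) tanφ] / [W sinα + V cosα − T cosα]
Without the anchor: N' = 2295.8 kN/m, driving T_d = 2057.3 kN/m, resisting R = 0·20.4 + 2295.8·tan29.6° = 1304.2 kN/m, FS = 0.63.
Setting FS = 1.37 and solving for T:
1.37·(2057.3 − T cos37.2°) = 1304.2 + T sin37.2°·tan29.6°
T·(sin37.2°·tan29.6° + 1.37·cos37.2°) = 1.37·2057.3 − 1304.2
T·(0.6046·0.5681 + 1.37·0.7965) = 2818.6 − 1304.2 = 1514.4
T·1.4347 = 1514.4
T = 1055.5 kN/m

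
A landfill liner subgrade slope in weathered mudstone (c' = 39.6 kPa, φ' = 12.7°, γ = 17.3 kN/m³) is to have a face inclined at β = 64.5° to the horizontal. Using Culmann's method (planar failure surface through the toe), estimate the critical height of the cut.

Culmann's analysis gives the critical failure plane at α_cr = (β + φ')/2 = (64.5 + 12.7)/2 = 38.6°, and the critical height
H_c = (4c'/γ) · sinβ cosφ' / [1 − cos(β − φ')]
    = (4·39.6/17.3) · sin64.5°·cos12.7° / [1 − cos(51.8°)]
    = 9.156 · 0.9026·0.9755 / [1 − 0.6184]
    = 9.156 · 0.8805 / 0.3816
    = 21.13 m

H_c = 21.13 m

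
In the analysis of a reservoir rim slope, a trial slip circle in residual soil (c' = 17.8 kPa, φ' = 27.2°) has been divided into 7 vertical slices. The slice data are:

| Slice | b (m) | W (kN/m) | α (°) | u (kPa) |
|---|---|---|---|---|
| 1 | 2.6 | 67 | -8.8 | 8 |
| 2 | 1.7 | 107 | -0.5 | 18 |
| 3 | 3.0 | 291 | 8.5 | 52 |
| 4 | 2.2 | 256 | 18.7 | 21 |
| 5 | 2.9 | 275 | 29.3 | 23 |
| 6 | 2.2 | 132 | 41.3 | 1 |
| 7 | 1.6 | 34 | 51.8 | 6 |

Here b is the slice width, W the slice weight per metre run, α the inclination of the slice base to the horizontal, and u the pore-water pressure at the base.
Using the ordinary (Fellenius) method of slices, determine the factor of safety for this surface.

FS = 1.92

Ordinary method of slices: FS = Σ[c'·Δl_i + (W_i cosα_i − u_i·Δl_i)·tanφ'] / Σ W_i sinα_i, with Δl_i = b_i / cosα_i.
Slice 1: Δl = 2.6/cos(-8.8°) = 2.631 m; N'_1 = 67·cos(-8.8°) − 8·2.631 = 45.2; c'Δl = 46.83; W sinα = -10.3
Slice 2: Δl = 1.7/cos(-0.5°) = 1.700 m; N'_2 = 107·cos(-0.5°) − 18·1.700 = 76.4; c'Δl = 30.26; W sinα = -0.9
Slice 3: Δl = 3.0/cos8.5° = 3.033 m; N'_3 = 291·cos8.5° − 52·3.033 = 130.1; c'Δl = 53.99; W sinα = 43.0
Slice 4: Δl = 2.2/cos18.7° = 2.323 m; N'_4 = 256·cos18.7° − 21·2.323 = 193.7; c'Δl = 41.34; W sinα = 82.1
Slice 5: Δl = 2.9/cos29.3° = 3.325 m; N'_5 = 275·cos29.3° − 23·3.325 = 163.3; c'Δl = 59.19; W sinα = 134.6
Slice 6: Δl = 2.2/cos41.3° = 2.928 m; N'_6 = 132·cos41.3° − 1·2.928 = 96.2; c'Δl = 52.13; W sinα = 87.1
Slice 7: Δl = 1.6/cos51.8° = 2.587 m; N'_7 = 34·cos51.8° − 6·2.587 = 5.5; c'Δl = 46.05; W sinα = 26.7
Σc'Δl = 329.8 kN/m; ΣN' = 710.4 kN/m; ΣW sinα = 362.3 kN/m
Resisting = 329.8 + 710.4·tan27.2° = 329.8 + 365.1 = 694.9 kN/m
FS = 694.9 / 362.3 = 1.918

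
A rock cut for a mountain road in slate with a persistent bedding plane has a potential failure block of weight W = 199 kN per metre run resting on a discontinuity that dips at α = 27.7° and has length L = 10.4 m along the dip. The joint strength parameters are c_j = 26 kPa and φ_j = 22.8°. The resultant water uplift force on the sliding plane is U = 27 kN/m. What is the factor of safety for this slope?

FS = 3.60

Resolving the block weight along and normal to the plane and applying the Mohr–Coulomb strength on the joint:
N' = W cosα − U = 199·cos27.7° − 27 = 149.2 kN/m
Driving force T = W sinα = 199·sin27.7° = 92.5 kN/m
Resisting force R = c_j·L + N'·tanφ_j = 26·10.4 + 149.2·tan22.8° = 270.4 + 62.7 = 333.1 kN/m
FS = R / T = 333.1 / 92.5 = 3.601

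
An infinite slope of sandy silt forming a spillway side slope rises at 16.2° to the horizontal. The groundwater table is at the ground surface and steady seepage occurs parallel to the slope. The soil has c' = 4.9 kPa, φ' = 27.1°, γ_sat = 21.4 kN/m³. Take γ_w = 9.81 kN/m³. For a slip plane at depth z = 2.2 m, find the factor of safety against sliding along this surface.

With seepage parallel to the slope and the water table at the surface, the effective normal stress on the slip plane uses the buoyant unit weight γ' = γ_sat − γ_w while the driving shear stress uses γ_sat:
FS = [c' + γ' z cos²β tanφ'] / [γ_sat z sinβ cosβ]
γ' = 21.4 − 9.81 = 11.59 kN/m³
Numerator = 4.9 + 11.59·2.2·cos²16.2°·tan27.1° = 4.9 + 11.59·2.2·0.9222·0.5117 = 16.932 kPa
Denominator = 21.4·2.2·sin16.2°·cos16.2° = 21.4·2.2·0.2790·0.9603 = 12.613 kPa
FS = 16.932 / 12.613 = 1.342

FS = 1.34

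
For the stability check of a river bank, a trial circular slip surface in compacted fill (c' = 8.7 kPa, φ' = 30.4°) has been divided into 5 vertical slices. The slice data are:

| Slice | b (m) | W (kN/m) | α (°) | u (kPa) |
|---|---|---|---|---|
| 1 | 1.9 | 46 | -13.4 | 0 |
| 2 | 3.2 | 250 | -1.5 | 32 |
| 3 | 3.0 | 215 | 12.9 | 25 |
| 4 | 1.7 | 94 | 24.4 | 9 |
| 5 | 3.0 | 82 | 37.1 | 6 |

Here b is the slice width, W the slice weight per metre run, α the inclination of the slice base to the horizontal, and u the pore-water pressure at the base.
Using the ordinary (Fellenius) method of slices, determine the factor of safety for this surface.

Ordinary method of slices: FS = Σ[c'·Δl_i + (W_i cosα_i − u_i·Δl_i)·tanφ'] / Σ W_i sinα_i, with Δl_i = b_i / cosα_i.
Slice 1: Δl = 1.9/cos(-13.4°) = 1.953 m; N'_1 = 46·cos(-13.4°) − 0·1.953 = 44.7; c'Δl = 16.99; W sinα = -10.7
Slice 2: Δl = 3.2/cos(-1.5°) = 3.201 m; N'_2 = 250·cos(-1.5°) − 32·3.201 = 147.5; c'Δl = 27.85; W sinα = -6.5
Slice 3: Δl = 3.0/cos12.9° = 3.078 m; N'_3 = 215·cos12.9° − 25·3.078 = 132.6; c'Δl = 26.78; W sinα = 48.0
Slice 4: Δl = 1.7/cos24.4° = 1.867 m; N'_4 = 94·cos24.4° − 9·1.867 = 68.8; c'Δl = 16.24; W sinα = 38.8
Slice 5: Δl = 3.0/cos37.1° = 3.761 m; N'_5 = 82·cos37.1° − 6·3.761 = 42.8; c'Δl = 32.72; W sinα = 49.5
Σc'Δl = 120.6 kN/m; ΣN' = 436.5 kN/m; ΣW sinα = 119.1 kN/m
Resisting = 120.6 + 436.5·tan30.4° = 120.6 + 256.1 = 376.7 kN/m
FS = 376.7 / 119.1 = 3.163

FS = 3.16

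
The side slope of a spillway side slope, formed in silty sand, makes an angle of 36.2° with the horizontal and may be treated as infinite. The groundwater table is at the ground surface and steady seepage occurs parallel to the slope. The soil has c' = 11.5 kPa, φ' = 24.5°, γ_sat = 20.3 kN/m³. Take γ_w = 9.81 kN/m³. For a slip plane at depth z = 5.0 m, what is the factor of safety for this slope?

With seepage parallel to the slope and the water table at the surface, the effective normal stress on the slip plane uses the buoyant unit weight γ' = γ_sat − γ_w while the driving shear stress uses γ_sat:
FS = [c' + γ' z cos²β tanφ'] / [γ_sat z sinβ cosβ]
γ' = 20.3 − 9.81 = 10.49 kN/m³
Numerator = 11.5 + 10.49·5.0·cos²36.2°·tan24.5° = 11.5 + 10.49·5.0·0.6512·0.4557 = 27.065 kPa
Denominator = 20.3·5.0·sin36.2°·cos36.2° = 20.3·5.0·0.5906·0.8070 = 48.374 kPa
FS = 27.065 / 48.374 = 0.559

FS = 0.56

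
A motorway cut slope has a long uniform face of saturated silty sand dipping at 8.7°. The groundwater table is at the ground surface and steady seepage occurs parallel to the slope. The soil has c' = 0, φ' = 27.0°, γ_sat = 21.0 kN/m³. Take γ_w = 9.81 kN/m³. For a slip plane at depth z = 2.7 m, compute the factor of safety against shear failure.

With seepage parallel to the slope and the water table at the surface, the effective normal stress on the slip plane uses the buoyant unit weight γ' = γ_sat − γ_w while the driving shear stress uses γ_sat:
FS = [c' + γ' z cos²β tanφ'] / [γ_sat z sinβ cosβ]
(For c' = 0 this reduces to FS = (γ'/γ_sat)·tanφ'/tanβ.)
γ' = 21.0 − 9.81 = 11.19 kN/m³
Numerator = 0.0 + 11.19·2.7·cos²8.7°·tan27.0° = 0.0 + 11.19·2.7·0.9771·0.5095 = 15.042 kPa
Denominator = 21.0·2.7·sin8.7°·cos8.7° = 21.0·2.7·0.1513·0.9885 = 8.478 kPa
FS = 15.042 / 8.478 = 1.774

FS = 1.77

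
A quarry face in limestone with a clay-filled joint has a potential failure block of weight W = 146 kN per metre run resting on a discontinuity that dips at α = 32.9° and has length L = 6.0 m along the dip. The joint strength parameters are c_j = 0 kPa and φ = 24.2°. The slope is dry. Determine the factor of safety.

Resolving the block weight along and normal to the plane and applying the Mohr–Coulomb strength on the joint:
N' = W cosα = 146·cos32.9° = 122.6 kN/m
Driving force T = W sinα = 146·sin32.9° = 79.3 kN/m
Resisting force R = c_j·L + N'·tanφ = 0·6.0 + 122.6·tan24.2° = 0.0 + 55.1 = 55.1 kN/m
FS = R / T = 55.1 / 79.3 = 0.695

FS = 0.69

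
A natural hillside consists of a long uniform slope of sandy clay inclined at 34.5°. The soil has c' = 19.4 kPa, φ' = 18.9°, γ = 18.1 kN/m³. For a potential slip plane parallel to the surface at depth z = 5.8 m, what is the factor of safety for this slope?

For an infinite slope with a slip plane parallel to the surface (no pore pressure): FS = [c' + γz cos²β tanφ'] / [γz sinβ cosβ].
γz = 18.1·5.8 = 104.98 kN/m²
Numerator = 19.4 + 104.98·cos²34.5°·tan18.9° = 19.4 + 104.98·0.6792·0.3424 = 43.812 kPa
Denominator = 104.98·sin34.5°·cos34.5° = 104.98·0.5664·0.8241 = 49.004 kPa
FS = 43.812 / 49.004 = 0.894

FS = 0.89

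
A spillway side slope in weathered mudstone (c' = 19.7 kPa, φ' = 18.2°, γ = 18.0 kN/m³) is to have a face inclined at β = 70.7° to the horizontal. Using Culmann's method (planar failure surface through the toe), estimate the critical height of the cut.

H_c = 10.03 m

Culmann's analysis gives the critical failure plane at α_cr = (β + φ')/2 = (70.7 + 18.2)/2 = 44.5°, and the critical height
H_c = (4c'/γ) · sinβ cosφ' / [1 − cos(β − φ')]
    = (4·19.7/18.0) · sin70.7°·cos18.2° / [1 − cos(52.5°)]
    = 4.378 · 0.9438·0.9500 / [1 − 0.6088]
    = 4.378 · 0.8966 / 0.3912
    = 10.03 m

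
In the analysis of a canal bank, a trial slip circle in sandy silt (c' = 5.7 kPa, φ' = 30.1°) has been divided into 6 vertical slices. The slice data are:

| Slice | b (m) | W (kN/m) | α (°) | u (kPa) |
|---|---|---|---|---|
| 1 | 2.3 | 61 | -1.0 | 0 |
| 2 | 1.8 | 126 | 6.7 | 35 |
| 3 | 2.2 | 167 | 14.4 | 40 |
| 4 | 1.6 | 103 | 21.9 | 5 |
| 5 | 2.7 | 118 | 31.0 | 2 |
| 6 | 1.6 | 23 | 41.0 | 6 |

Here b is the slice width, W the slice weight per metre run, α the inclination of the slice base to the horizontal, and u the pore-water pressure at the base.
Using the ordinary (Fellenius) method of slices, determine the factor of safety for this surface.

Ordinary method of slices: FS = Σ[c'·Δl_i + (W_i cosα_i − u_i·Δl_i)·tanφ'] / Σ W_i sinα_i, with Δl_i = b_i / cosα_i.
Slice 1: Δl = 2.3/cos(-1.0°) = 2.300 m; N'_1 = 61·cos(-1.0°) − 0·2.300 = 61.0; c'Δl = 13.11; W sinα = -1.1
Slice 2: Δl = 1.8/cos6.7° = 1.812 m; N'_2 = 126·cos6.7° − 35·1.812 = 61.7; c'Δl = 10.33; W sinα = 14.7
Slice 3: Δl = 2.2/cos14.4° = 2.271 m; N'_3 = 167·cos14.4° − 40·2.271 = 70.9; c'Δl = 12.95; W sinα = 41.5
Slice 4: Δl = 1.6/cos21.9° = 1.724 m; N'_4 = 103·cos21.9° − 5·1.724 = 86.9; c'Δl = 9.83; W sinα = 38.4
Slice 5: Δl = 2.7/cos31.0° = 3.150 m; N'_5 = 118·cos31.0° − 2·3.150 = 94.8; c'Δl = 17.95; W sinα = 60.8
Slice 6: Δl = 1.6/cos41.0° = 2.120 m; N'_6 = 23·cos41.0° − 6·2.120 = 4.6; c'Δl = 12.08; W sinα = 15.1
Σc'Δl = 76.3 kN/m; ΣN' = 380.0 kN/m; ΣW sinα = 169.4 kN/m
Resisting = 76.3 + 380.0·tan30.1° = 76.3 + 220.3 = 296.6 kN/m
FS = 296.6 / 169.4 = 1.750

FS = 1.75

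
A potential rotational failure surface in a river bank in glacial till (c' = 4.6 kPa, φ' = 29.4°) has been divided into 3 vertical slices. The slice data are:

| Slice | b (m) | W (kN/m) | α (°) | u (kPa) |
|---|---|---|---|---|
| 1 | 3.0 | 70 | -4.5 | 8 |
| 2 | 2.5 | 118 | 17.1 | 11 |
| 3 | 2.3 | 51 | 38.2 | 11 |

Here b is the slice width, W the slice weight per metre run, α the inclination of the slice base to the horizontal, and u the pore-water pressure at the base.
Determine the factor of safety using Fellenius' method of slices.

FS = 1.92

Ordinary method of slices: FS = Σ[c'·Δl_i + (W_i cosα_i − u_i·Δl_i)·tanφ'] / Σ W_i sinα_i, with Δl_i = b_i / cosα_i.
Slice 1: Δl = 3.0/cos(-4.5°) = 3.009 m; N'_1 = 70·cos(-4.5°) − 8·3.009 = 45.7; c'Δl = 13.84; W sinα = -5.5
Slice 2: Δl = 2.5/cos17.1° = 2.616 m; N'_2 = 118·cos17.1° − 11·2.616 = 84.0; c'Δl = 12.03; W sinα = 34.7
Slice 3: Δl = 2.3/cos38.2° = 2.927 m; N'_3 = 51·cos38.2° − 11·2.927 = 7.9; c'Δl = 13.46; W sinα = 31.5
Σc'Δl = 39.3 kN/m; ΣN' = 137.6 kN/m; ΣW sinα = 60.7 kN/m
Resisting = 39.3 + 137.6·tan29.4° = 39.3 + 77.5 = 116.9 kN/m
FS = 116.9 / 60.7 = 1.924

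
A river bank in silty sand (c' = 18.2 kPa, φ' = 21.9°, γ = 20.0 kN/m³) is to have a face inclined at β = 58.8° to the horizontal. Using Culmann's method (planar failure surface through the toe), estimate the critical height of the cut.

H_c = 14.42 m

Culmann's analysis gives the critical failure plane at α_cr = (β + φ')/2 = (58.8 + 21.9)/2 = 40.3°, and the critical height
H_c = (4c'/γ) · sinβ cosφ' / [1 − cos(β − φ')]
    = (4·18.2/20.0) · sin58.8°·cos21.9° / [1 − cos(36.9°)]
    = 3.640 · 0.8554·0.9278 / [1 − 0.7997]
    = 3.640 · 0.7936 / 0.2003
    = 14.42 m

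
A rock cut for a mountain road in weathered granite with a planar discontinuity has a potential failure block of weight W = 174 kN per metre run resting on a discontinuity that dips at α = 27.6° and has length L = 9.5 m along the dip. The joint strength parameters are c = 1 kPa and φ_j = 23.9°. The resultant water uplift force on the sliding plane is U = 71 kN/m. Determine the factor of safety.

FS = 0.58

Resolving the block weight along and normal to the plane and applying the Mohr–Coulomb strength on the joint:
N' = W cosα − U = 174·cos27.6° − 71 = 83.2 kN/m
Driving force T = W sinα = 174·sin27.6° = 80.6 kN/m
Resisting force R = c·L + N'·tanφ_j = 1·9.5 + 83.2·tan23.9° = 9.5 + 36.9 = 46.4 kN/m
FS = R / T = 46.4 / 80.6 = 0.575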